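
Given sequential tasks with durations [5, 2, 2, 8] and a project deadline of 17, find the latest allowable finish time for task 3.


LF(activity 3) = deadline - sum of successor durations
Successors: activities 4 through 4 with durations [8]
Sum of successor durations = 8
LF = 17 - 8 = 9

9


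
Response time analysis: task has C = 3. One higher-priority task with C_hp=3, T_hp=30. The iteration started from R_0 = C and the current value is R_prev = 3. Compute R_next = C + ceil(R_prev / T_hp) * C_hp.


R_next = C + ceil(R_prev / T_hp) * C_hp
ceil(3 / 30) = ceil(0.1) = 1
Interference = 1 * 3 = 3
R_next = 3 + 3 = 6

6


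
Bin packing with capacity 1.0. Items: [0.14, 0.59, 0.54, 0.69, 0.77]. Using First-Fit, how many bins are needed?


Place items sequentially using First-Fit:
  Item 0.14 -> new Bin 1
  Item 0.59 -> Bin 1 (now 0.73)
  Item 0.54 -> new Bin 2
  Item 0.69 -> new Bin 3
  Item 0.77 -> new Bin 4
Total bins used = 4

4


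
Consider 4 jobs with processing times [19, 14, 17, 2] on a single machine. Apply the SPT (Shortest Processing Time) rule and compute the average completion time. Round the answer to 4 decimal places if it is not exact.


Sort jobs by processing time (SPT order): [2, 14, 17, 19]
Compute completion times sequentially:
  Job 1: processing = 2, completes at 2
  Job 2: processing = 14, completes at 16
  Job 3: processing = 17, completes at 33
  Job 4: processing = 19, completes at 52
Sum of completion times = 103
Average completion time = 103/4 = 25.75

25.75


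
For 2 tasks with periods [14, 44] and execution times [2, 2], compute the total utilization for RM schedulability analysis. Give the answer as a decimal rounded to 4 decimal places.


Compute individual utilizations (exact fractions):
  Task 1: C/T = 2/14 = 1/7 (approx. 0.1429)
  Task 2: C/T = 2/44 = 1/22 (approx. 0.0455)
Total utilization U = 1/7 + 1/22 = 29/154
Rounded to 4 decimal places: U = 0.1883
RM (Liu & Layland) bound for 2 tasks = 0.828427; compare with U = 29/154 (approx. 0.188312)
U <= bound, so schedulable by RM sufficient condition.

0.1883


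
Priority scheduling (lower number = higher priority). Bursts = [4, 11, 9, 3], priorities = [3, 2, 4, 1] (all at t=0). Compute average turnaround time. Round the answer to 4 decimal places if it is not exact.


Sort by priority (ascending = highest first):
Order: [(1, 3), (2, 11), (3, 4), (4, 9)]
Completion times:
  Priority 1, burst=3, C=3
  Priority 2, burst=11, C=14
  Priority 3, burst=4, C=18
  Priority 4, burst=9, C=27
Average turnaround = 62/4 = 15.5

15.5


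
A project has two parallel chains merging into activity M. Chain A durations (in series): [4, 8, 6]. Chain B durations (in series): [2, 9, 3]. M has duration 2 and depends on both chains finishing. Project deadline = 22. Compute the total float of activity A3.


Forward pass: ES(A3) = sum of predecessors on chain A = 12
EF = ES + duration = 12 + 6 = 18
Backward pass: LF(M) = deadline = 22; LS(M) = 22 - 2 = 20
LF(A3) = LS(M) - sum(successors on chain A) = 20 - 0 = 20
LS = LF - duration = 20 - 6 = 14
Total float = LS - ES = 14 - 12 = 2

2


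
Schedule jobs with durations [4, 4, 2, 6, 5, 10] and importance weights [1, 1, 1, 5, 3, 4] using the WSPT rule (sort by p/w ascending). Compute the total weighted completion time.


Compute p/w ratios and sort ascending (WSPT): [(6, 5), (5, 3), (2, 1), (10, 4), (4, 1), (4, 1)]
Compute weighted completion times:
  Job (p=6,w=5): C=6, w*C=5*6=30
  Job (p=5,w=3): C=11, w*C=3*11=33
  Job (p=2,w=1): C=13, w*C=1*13=13
  Job (p=10,w=4): C=23, w*C=4*23=92
  Job (p=4,w=1): C=27, w*C=1*27=27
  Job (p=4,w=1): C=31, w*C=1*31=31
Total weighted completion time = 226

226


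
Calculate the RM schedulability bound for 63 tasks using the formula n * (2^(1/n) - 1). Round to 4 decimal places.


Compute 2^(1/63) = 1.0110630845
Subtract 1: 1.0110630845 - 1 = 0.0110630845
Multiply by n: 63 * 0.0110630845 = 0.6969743235
Round to 4 dp: 0.6970

0.6970


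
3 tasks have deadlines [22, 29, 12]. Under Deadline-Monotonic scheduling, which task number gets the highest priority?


Sort tasks by relative deadline (ascending):
  Task 3: deadline = 12
  Task 1: deadline = 22
  Task 2: deadline = 29
Priority order (highest first): [3, 1, 2]
Highest priority task = 3

3


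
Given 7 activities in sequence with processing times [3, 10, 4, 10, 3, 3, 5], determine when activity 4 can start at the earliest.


Activity 4 starts after activities 1 through 3 complete.
Predecessor durations: [3, 10, 4]
ES = 3 + 10 + 4 = 17

17


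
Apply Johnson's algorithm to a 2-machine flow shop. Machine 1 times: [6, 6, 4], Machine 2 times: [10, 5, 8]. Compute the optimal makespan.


Apply Johnson's rule:
  Group 1 (a <= b): [(3, 4, 8), (1, 6, 10)]
  Group 2 (a > b): [(2, 6, 5)]
Optimal job order: [3, 1, 2]
Schedule:
  Job 3: M1 done at 4, M2 done at 12
  Job 1: M1 done at 10, M2 done at 22
  Job 2: M1 done at 16, M2 done at 27
Makespan = 27

27


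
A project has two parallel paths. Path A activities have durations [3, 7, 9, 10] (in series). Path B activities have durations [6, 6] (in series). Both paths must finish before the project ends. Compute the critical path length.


Path A total = 3 + 7 + 9 + 10 = 29
Path B total = 6 + 6 = 12
Critical path = longest path = max(29, 12) = 29

29


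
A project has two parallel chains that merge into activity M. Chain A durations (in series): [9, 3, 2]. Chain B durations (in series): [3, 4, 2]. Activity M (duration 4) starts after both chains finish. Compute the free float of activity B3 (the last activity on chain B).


ES(B3) = sum of predecessors on chain B = 7
EF(B3) = ES + duration = 7 + 2 = 9
Successor of B3 is M. ES(M) = max(sum(A), sum(B)) = max(14, 9) = 14
Free float = ES(successor) - EF(current) = 14 - 9 = 5

5


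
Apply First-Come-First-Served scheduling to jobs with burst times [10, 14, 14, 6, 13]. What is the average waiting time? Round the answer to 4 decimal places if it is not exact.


FCFS order (as given): [10, 14, 14, 6, 13]
Waiting times:
  Job 1: wait = 0
  Job 2: wait = 10
  Job 3: wait = 24
  Job 4: wait = 38
  Job 5: wait = 44
Sum of waiting times = 116
Average waiting time = 116/5 = 23.2

23.2


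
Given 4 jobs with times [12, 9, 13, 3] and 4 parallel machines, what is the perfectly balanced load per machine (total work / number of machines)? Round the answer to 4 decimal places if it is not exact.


Total processing time = 12 + 9 + 13 + 3 = 37
Number of machines = 4
Ideal balanced load = 37 / 4 = 9.25

9.25


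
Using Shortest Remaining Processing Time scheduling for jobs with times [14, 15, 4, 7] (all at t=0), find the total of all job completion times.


Since all jobs arrive at t=0, SRPT equals SPT ordering.
SPT order: [4, 7, 14, 15]
Completion times:
  Job 1: p=4, C=4
  Job 2: p=7, C=11
  Job 3: p=14, C=25
  Job 4: p=15, C=40
Total completion time = 4 + 11 + 25 + 40 = 80

80


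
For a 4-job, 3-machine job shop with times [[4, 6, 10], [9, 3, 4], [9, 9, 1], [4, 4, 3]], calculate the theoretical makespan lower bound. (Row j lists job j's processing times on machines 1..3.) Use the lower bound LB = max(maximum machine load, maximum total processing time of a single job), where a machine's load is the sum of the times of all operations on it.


Machine loads:
  Machine 1: 4 + 9 + 9 + 4 = 26
  Machine 2: 6 + 3 + 9 + 4 = 22
  Machine 3: 10 + 4 + 1 + 3 = 18
Max machine load = 26
Job totals:
  Job 1: 20
  Job 2: 16
  Job 3: 19
  Job 4: 11
Max job total = 20
Lower bound = max(26, 20) = 26

26


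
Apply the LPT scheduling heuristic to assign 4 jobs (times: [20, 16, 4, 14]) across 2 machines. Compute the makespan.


Sort jobs in decreasing order (LPT): [20, 16, 14, 4]
Assign each job to the least loaded machine:
  Machine 1: jobs [20, 4], load = 24
  Machine 2: jobs [16, 14], load = 30
Makespan = max load = 30

30


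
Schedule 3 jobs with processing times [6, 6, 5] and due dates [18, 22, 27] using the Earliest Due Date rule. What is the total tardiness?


Sort by due date (EDD order): [(6, 18), (6, 22), (5, 27)]
Compute completion times and tardiness:
  Job 1: p=6, d=18, C=6, tardiness=max(0,6-18)=0
  Job 2: p=6, d=22, C=12, tardiness=max(0,12-22)=0
  Job 3: p=5, d=27, C=17, tardiness=max(0,17-27)=0
Total tardiness = 0

0


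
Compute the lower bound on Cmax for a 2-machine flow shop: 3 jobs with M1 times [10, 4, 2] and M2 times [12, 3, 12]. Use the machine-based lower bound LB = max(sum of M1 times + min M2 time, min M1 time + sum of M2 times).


LB1 = sum(M1 times) + min(M2 times) = 16 + 3 = 19
LB2 = min(M1 times) + sum(M2 times) = 2 + 27 = 29
Lower bound = max(LB1, LB2) = max(19, 29) = 29

29


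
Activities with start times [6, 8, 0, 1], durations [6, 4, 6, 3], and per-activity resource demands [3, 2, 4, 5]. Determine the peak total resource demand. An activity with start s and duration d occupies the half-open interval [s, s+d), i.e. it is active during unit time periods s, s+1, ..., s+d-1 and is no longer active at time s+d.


Each activity i is active on [start_i, start_i + duration_i).
Compute total resource usage per time slot:
  t=0: active resources = [4], total = 4
  t=1: active resources = [4, 5], total = 9
  t=2: active resources = [4, 5], total = 9
  t=3: active resources = [4, 5], total = 9
  t=4: active resources = [4], total = 4
  t=5: active resources = [4], total = 4
  t=6: active resources = [3], total = 3
  t=7: active resources = [3], total = 3
  t=8: active resources = [3, 2], total = 5
  t=9: active resources = [3, 2], total = 5
  t=10: active resources = [3, 2], total = 5
  t=11: active resources = [3, 2], total = 5
Peak resource demand = 9

9


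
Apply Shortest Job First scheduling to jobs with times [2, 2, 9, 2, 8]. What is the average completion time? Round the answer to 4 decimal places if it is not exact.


SJF order (ascending): [2, 2, 2, 8, 9]
Completion times:
  Job 1: burst=2, C=2
  Job 2: burst=2, C=4
  Job 3: burst=2, C=6
  Job 4: burst=8, C=14
  Job 5: burst=9, C=23
Average completion = 49/5 = 9.8

9.8


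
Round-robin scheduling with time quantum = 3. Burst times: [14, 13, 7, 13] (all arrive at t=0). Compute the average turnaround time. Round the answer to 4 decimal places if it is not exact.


Time quantum = 3
Execution trace:
  J1 runs 3 units, time = 3
  J2 runs 3 units, time = 6
  J3 runs 3 units, time = 9
  J4 runs 3 units, time = 12
  J1 runs 3 units, time = 15
  J2 runs 3 units, time = 18
  J3 runs 3 units, time = 21
  J4 runs 3 units, time = 24
  J1 runs 3 units, time = 27
  J2 runs 3 units, time = 30
  J3 runs 1 units, time = 31
  J4 runs 3 units, time = 34
  J1 runs 3 units, time = 37
  J2 runs 3 units, time = 40
  J4 runs 3 units, time = 43
  J1 runs 2 units, time = 45
  J2 runs 1 units, time = 46
  J4 runs 1 units, time = 47
Finish times: [45, 46, 31, 47]
Average turnaround = 169/4 = 42.25

42.25


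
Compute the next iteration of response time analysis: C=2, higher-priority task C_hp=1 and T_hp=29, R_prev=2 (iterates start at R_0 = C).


R_next = C + ceil(R_prev / T_hp) * C_hp
ceil(2 / 29) = ceil(0.069) = 1
Interference = 1 * 1 = 1
R_next = 2 + 1 = 3

3


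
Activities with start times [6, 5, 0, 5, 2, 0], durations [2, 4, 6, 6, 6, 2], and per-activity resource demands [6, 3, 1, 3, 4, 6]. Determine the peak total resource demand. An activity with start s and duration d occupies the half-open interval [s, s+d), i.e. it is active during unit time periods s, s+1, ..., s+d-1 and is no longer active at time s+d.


Each activity i is active on [start_i, start_i + duration_i).
Compute total resource usage per time slot:
  t=0: active resources = [1, 6], total = 7
  t=1: active resources = [1, 6], total = 7
  t=2: active resources = [1, 4], total = 5
  t=3: active resources = [1, 4], total = 5
  t=4: active resources = [1, 4], total = 5
  t=5: active resources = [3, 1, 3, 4], total = 11
  t=6: active resources = [6, 3, 3, 4], total = 16
  t=7: active resources = [6, 3, 3, 4], total = 16
  t=8: active resources = [3, 3], total = 6
  t=9: active resources = [3], total = 3
  t=10: active resources = [3], total = 3
Peak resource demand = 16

16


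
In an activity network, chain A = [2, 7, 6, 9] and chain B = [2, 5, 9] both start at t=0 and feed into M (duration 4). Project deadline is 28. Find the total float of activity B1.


Forward pass: ES(B1) = sum of predecessors on chain B = 0
EF = ES + duration = 0 + 2 = 2
Backward pass: LF(M) = deadline = 28; LS(M) = 28 - 4 = 24
LF(B1) = LS(M) - sum(successors on chain B) = 24 - 14 = 10
LS = LF - duration = 10 - 2 = 8
Total float = LS - ES = 8 - 0 = 8

8


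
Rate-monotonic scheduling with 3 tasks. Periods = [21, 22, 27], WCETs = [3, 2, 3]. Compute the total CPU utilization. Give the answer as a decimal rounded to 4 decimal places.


Compute individual utilizations (exact fractions):
  Task 1: C/T = 3/21 = 1/7 (approx. 0.1429)
  Task 2: C/T = 2/22 = 1/11 (approx. 0.0909)
  Task 3: C/T = 3/27 = 1/9 (approx. 0.1111)
Total utilization U = 1/7 + 1/11 + 1/9 = 239/693
Rounded to 4 decimal places: U = 0.3449
RM (Liu & Layland) bound for 3 tasks = 0.779763; compare with U = 239/693 (approx. 0.344877)
U <= bound, so schedulable by RM sufficient condition.

0.3449


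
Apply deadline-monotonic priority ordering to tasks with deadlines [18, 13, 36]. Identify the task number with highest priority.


Sort tasks by relative deadline (ascending):
  Task 2: deadline = 13
  Task 1: deadline = 18
  Task 3: deadline = 36
Priority order (highest first): [2, 1, 3]
Highest priority task = 2

2


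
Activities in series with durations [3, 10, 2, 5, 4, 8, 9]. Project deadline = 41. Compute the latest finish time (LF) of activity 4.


LF(activity 4) = deadline - sum of successor durations
Successors: activities 5 through 7 with durations [4, 8, 9]
Sum of successor durations = 21
LF = 41 - 21 = 20

20


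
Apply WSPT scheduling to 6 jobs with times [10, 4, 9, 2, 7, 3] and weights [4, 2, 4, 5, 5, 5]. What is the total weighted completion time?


Compute p/w ratios and sort ascending (WSPT): [(2, 5), (3, 5), (7, 5), (4, 2), (9, 4), (10, 4)]
Compute weighted completion times:
  Job (p=2,w=5): C=2, w*C=5*2=10
  Job (p=3,w=5): C=5, w*C=5*5=25
  Job (p=7,w=5): C=12, w*C=5*12=60
  Job (p=4,w=2): C=16, w*C=2*16=32
  Job (p=9,w=4): C=25, w*C=4*25=100
  Job (p=10,w=4): C=35, w*C=4*35=140
Total weighted completion time = 367

367


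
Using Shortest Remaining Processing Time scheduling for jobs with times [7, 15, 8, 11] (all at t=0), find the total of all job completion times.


Since all jobs arrive at t=0, SRPT equals SPT ordering.
SPT order: [7, 8, 11, 15]
Completion times:
  Job 1: p=7, C=7
  Job 2: p=8, C=15
  Job 3: p=11, C=26
  Job 4: p=15, C=41
Total completion time = 7 + 15 + 26 + 41 = 89

89


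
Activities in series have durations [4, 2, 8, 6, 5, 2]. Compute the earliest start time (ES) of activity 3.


Activity 3 starts after activities 1 through 2 complete.
Predecessor durations: [4, 2]
ES = 4 + 2 = 6

6


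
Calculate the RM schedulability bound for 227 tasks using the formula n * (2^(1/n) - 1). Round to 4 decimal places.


Compute 2^(1/227) = 1.0030581785
Subtract 1: 1.0030581785 - 1 = 0.0030581785
Multiply by n: 227 * 0.0030581785 = 0.6942065195
Round to 4 dp: 0.6942

0.6942


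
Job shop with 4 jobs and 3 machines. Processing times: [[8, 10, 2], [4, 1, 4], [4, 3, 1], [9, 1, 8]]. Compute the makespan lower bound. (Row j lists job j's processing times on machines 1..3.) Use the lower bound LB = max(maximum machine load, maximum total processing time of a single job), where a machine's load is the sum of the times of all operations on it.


Machine loads:
  Machine 1: 8 + 4 + 4 + 9 = 25
  Machine 2: 10 + 1 + 3 + 1 = 15
  Machine 3: 2 + 4 + 1 + 8 = 15
Max machine load = 25
Job totals:
  Job 1: 20
  Job 2: 9
  Job 3: 8
  Job 4: 18
Max job total = 20
Lower bound = max(25, 20) = 25

25


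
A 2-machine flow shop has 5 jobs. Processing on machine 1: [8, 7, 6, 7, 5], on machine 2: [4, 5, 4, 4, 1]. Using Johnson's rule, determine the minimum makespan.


Apply Johnson's rule:
  Group 1 (a <= b): []
  Group 2 (a > b): [(2, 7, 5), (1, 8, 4), (3, 6, 4), (4, 7, 4), (5, 5, 1)]
Optimal job order: [2, 1, 3, 4, 5]
Schedule:
  Job 2: M1 done at 7, M2 done at 12
  Job 1: M1 done at 15, M2 done at 19
  Job 3: M1 done at 21, M2 done at 25
  Job 4: M1 done at 28, M2 done at 32
  Job 5: M1 done at 33, M2 done at 34
Makespan = 34

34


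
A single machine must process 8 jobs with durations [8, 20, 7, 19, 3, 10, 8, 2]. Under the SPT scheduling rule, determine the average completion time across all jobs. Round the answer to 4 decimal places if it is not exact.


Sort jobs by processing time (SPT order): [2, 3, 7, 8, 8, 10, 19, 20]
Compute completion times sequentially:
  Job 1: processing = 2, completes at 2
  Job 2: processing = 3, completes at 5
  Job 3: processing = 7, completes at 12
  Job 4: processing = 8, completes at 20
  Job 5: processing = 8, completes at 28
  Job 6: processing = 10, completes at 38
  Job 7: processing = 19, completes at 57
  Job 8: processing = 20, completes at 77
Sum of completion times = 239
Average completion time = 239/8 = 29.875

29.875


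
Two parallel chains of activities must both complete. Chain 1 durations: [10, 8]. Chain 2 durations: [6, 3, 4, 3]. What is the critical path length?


Path A total = 10 + 8 = 18
Path B total = 6 + 3 + 4 + 3 = 16
Critical path = longest path = max(18, 16) = 18

18


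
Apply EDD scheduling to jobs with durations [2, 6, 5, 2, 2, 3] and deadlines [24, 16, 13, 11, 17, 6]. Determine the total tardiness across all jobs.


Sort by due date (EDD order): [(3, 6), (2, 11), (5, 13), (6, 16), (2, 17), (2, 24)]
Compute completion times and tardiness:
  Job 1: p=3, d=6, C=3, tardiness=max(0,3-6)=0
  Job 2: p=2, d=11, C=5, tardiness=max(0,5-11)=0
  Job 3: p=5, d=13, C=10, tardiness=max(0,10-13)=0
  Job 4: p=6, d=16, C=16, tardiness=max(0,16-16)=0
  Job 5: p=2, d=17, C=18, tardiness=max(0,18-17)=1
  Job 6: p=2, d=24, C=20, tardiness=max(0,20-24)=0
Total tardiness = 1

1


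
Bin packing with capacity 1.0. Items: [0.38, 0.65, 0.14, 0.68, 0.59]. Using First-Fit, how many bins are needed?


Place items sequentially using First-Fit:
  Item 0.38 -> new Bin 1
  Item 0.65 -> new Bin 2
  Item 0.14 -> Bin 1 (now 0.52)
  Item 0.68 -> new Bin 3
  Item 0.59 -> new Bin 4
Total bins used = 4

4


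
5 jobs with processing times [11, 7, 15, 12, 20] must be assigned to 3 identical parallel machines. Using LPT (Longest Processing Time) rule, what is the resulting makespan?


Sort jobs in decreasing order (LPT): [20, 15, 12, 11, 7]
Assign each job to the least loaded machine:
  Machine 1: jobs [20], load = 20
  Machine 2: jobs [15, 7], load = 22
  Machine 3: jobs [12, 11], load = 23
Makespan = max load = 23

23


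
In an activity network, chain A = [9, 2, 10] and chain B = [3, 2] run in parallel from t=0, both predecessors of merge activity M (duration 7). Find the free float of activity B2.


ES(B2) = sum of predecessors on chain B = 3
EF(B2) = ES + duration = 3 + 2 = 5
Successor of B2 is M. ES(M) = max(sum(A), sum(B)) = max(21, 5) = 21
Free float = ES(successor) - EF(current) = 21 - 5 = 16

16


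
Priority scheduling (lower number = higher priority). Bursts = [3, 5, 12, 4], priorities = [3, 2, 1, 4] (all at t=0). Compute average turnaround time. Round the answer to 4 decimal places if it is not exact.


Sort by priority (ascending = highest first):
Order: [(1, 12), (2, 5), (3, 3), (4, 4)]
Completion times:
  Priority 1, burst=12, C=12
  Priority 2, burst=5, C=17
  Priority 3, burst=3, C=20
  Priority 4, burst=4, C=24
Average turnaround = 73/4 = 18.25

18.25


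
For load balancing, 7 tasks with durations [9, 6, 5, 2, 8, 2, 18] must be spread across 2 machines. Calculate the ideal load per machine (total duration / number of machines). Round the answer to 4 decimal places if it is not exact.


Total processing time = 9 + 6 + 5 + 2 + 8 + 2 + 18 = 50
Number of machines = 2
Ideal balanced load = 50 / 2 = 25.0

25.0


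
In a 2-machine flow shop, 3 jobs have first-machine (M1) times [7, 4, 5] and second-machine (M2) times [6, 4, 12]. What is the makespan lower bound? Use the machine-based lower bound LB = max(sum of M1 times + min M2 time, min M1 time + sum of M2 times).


LB1 = sum(M1 times) + min(M2 times) = 16 + 4 = 20
LB2 = min(M1 times) + sum(M2 times) = 4 + 22 = 26
Lower bound = max(LB1, LB2) = max(20, 26) = 26

26


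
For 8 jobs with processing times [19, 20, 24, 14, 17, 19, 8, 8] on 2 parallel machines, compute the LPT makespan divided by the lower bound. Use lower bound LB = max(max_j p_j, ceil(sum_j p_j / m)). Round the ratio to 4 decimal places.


LPT order: [24, 20, 19, 19, 17, 14, 8, 8]
Machine loads after assignment: [65, 64]
LPT makespan = 65
Lower bound = max(max_job, ceil(total/2)) = max(24, 65) = 65
Ratio = 65 / 65 = 1.0

1.0


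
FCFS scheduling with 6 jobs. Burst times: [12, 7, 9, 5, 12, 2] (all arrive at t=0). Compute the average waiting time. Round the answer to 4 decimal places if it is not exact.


FCFS order (as given): [12, 7, 9, 5, 12, 2]
Waiting times:
  Job 1: wait = 0
  Job 2: wait = 12
  Job 3: wait = 19
  Job 4: wait = 28
  Job 5: wait = 33
  Job 6: wait = 45
Sum of waiting times = 137
Average waiting time = 137/6 = 22.8333

22.8333


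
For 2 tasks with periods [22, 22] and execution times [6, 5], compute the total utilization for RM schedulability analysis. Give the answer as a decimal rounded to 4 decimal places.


Compute individual utilizations (exact fractions):
  Task 1: C/T = 6/22 = 3/11 (approx. 0.2727)
  Task 2: C/T = 5/22 (approx. 0.2273)
Total utilization U = 3/11 + 5/22 = 1/2
Rounded to 4 decimal places: U = 0.5000
RM (Liu & Layland) bound for 2 tasks = 0.828427; compare with U = 1/2 (approx. 0.500000)
U <= bound, so schedulable by RM sufficient condition.

0.5000


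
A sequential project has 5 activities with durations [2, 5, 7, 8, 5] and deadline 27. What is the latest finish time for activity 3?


LF(activity 3) = deadline - sum of successor durations
Successors: activities 4 through 5 with durations [8, 5]
Sum of successor durations = 13
LF = 27 - 13 = 14

14


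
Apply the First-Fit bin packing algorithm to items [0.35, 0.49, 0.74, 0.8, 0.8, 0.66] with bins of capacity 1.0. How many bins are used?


Place items sequentially using First-Fit:
  Item 0.35 -> new Bin 1
  Item 0.49 -> Bin 1 (now 0.84)
  Item 0.74 -> new Bin 2
  Item 0.8 -> new Bin 3
  Item 0.8 -> new Bin 4
  Item 0.66 -> new Bin 5
Total bins used = 5

5


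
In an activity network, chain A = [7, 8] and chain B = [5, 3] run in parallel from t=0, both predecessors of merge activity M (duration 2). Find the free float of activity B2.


ES(B2) = sum of predecessors on chain B = 5
EF(B2) = ES + duration = 5 + 3 = 8
Successor of B2 is M. ES(M) = max(sum(A), sum(B)) = max(15, 8) = 15
Free float = ES(successor) - EF(current) = 15 - 8 = 7

7


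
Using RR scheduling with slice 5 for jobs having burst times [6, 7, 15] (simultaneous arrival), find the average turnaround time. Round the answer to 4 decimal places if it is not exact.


Time quantum = 5
Execution trace:
  J1 runs 5 units, time = 5
  J2 runs 5 units, time = 10
  J3 runs 5 units, time = 15
  J1 runs 1 units, time = 16
  J2 runs 2 units, time = 18
  J3 runs 5 units, time = 23
  J3 runs 5 units, time = 28
Finish times: [16, 18, 28]
Average turnaround = 62/3 = 20.6667

20.6667


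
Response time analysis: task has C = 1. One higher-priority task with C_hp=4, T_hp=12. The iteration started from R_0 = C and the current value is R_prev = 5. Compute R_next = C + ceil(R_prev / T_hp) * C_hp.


R_next = C + ceil(R_prev / T_hp) * C_hp
ceil(5 / 12) = ceil(0.4167) = 1
Interference = 1 * 4 = 4
R_next = 1 + 4 = 5
R_next = R_prev, so the iteration has converged (response time = 5).

5


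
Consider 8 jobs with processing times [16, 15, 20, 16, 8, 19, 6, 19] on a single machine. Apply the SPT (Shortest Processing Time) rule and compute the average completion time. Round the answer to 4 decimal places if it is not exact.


Sort jobs by processing time (SPT order): [6, 8, 15, 16, 16, 19, 19, 20]
Compute completion times sequentially:
  Job 1: processing = 6, completes at 6
  Job 2: processing = 8, completes at 14
  Job 3: processing = 15, completes at 29
  Job 4: processing = 16, completes at 45
  Job 5: processing = 16, completes at 61
  Job 6: processing = 19, completes at 80
  Job 7: processing = 19, completes at 99
  Job 8: processing = 20, completes at 119
Sum of completion times = 453
Average completion time = 453/8 = 56.625

56.625


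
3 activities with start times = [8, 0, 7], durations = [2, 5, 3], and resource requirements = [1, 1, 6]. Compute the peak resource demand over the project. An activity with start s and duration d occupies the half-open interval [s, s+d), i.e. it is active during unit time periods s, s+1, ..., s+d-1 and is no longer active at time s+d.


Each activity i is active on [start_i, start_i + duration_i).
Compute total resource usage per time slot:
  t=0: active resources = [1], total = 1
  t=1: active resources = [1], total = 1
  t=2: active resources = [1], total = 1
  t=3: active resources = [1], total = 1
  t=4: active resources = [1], total = 1
  t=5: active resources = [], total = 0
  t=6: active resources = [], total = 0
  t=7: active resources = [6], total = 6
  t=8: active resources = [1, 6], total = 7
  t=9: active resources = [1, 6], total = 7
Peak resource demand = 7

7


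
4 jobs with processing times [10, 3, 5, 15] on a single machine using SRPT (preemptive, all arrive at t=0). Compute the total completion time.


Since all jobs arrive at t=0, SRPT equals SPT ordering.
SPT order: [3, 5, 10, 15]
Completion times:
  Job 1: p=3, C=3
  Job 2: p=5, C=8
  Job 3: p=10, C=18
  Job 4: p=15, C=33
Total completion time = 3 + 8 + 18 + 33 = 62

62


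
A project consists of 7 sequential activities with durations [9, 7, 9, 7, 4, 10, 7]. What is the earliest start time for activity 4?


Activity 4 starts after activities 1 through 3 complete.
Predecessor durations: [9, 7, 9]
ES = 9 + 7 + 9 = 25

25


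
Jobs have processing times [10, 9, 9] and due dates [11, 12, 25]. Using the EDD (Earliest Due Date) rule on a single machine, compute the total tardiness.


Sort by due date (EDD order): [(10, 11), (9, 12), (9, 25)]
Compute completion times and tardiness:
  Job 1: p=10, d=11, C=10, tardiness=max(0,10-11)=0
  Job 2: p=9, d=12, C=19, tardiness=max(0,19-12)=7
  Job 3: p=9, d=25, C=28, tardiness=max(0,28-25)=3
Total tardiness = 10

10


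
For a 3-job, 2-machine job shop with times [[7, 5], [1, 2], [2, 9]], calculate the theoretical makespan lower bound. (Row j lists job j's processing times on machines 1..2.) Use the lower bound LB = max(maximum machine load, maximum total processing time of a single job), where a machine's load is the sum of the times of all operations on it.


Machine loads:
  Machine 1: 7 + 1 + 2 = 10
  Machine 2: 5 + 2 + 9 = 16
Max machine load = 16
Job totals:
  Job 1: 12
  Job 2: 3
  Job 3: 11
Max job total = 12
Lower bound = max(16, 12) = 16

16


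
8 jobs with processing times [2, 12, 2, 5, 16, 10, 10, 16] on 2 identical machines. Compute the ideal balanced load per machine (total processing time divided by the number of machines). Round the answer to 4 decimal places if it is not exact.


Total processing time = 2 + 12 + 2 + 5 + 16 + 10 + 10 + 16 = 73
Number of machines = 2
Ideal balanced load = 73 / 2 = 36.5

36.5


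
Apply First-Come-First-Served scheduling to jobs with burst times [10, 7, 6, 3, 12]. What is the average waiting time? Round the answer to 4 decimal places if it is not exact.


FCFS order (as given): [10, 7, 6, 3, 12]
Waiting times:
  Job 1: wait = 0
  Job 2: wait = 10
  Job 3: wait = 17
  Job 4: wait = 23
  Job 5: wait = 26
Sum of waiting times = 76
Average waiting time = 76/5 = 15.2

15.2


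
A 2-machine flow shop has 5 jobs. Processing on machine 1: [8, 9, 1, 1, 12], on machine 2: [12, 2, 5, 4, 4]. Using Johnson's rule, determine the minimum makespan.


Apply Johnson's rule:
  Group 1 (a <= b): [(3, 1, 5), (4, 1, 4), (1, 8, 12)]
  Group 2 (a > b): [(5, 12, 4), (2, 9, 2)]
Optimal job order: [3, 4, 1, 5, 2]
Schedule:
  Job 3: M1 done at 1, M2 done at 6
  Job 4: M1 done at 2, M2 done at 10
  Job 1: M1 done at 10, M2 done at 22
  Job 5: M1 done at 22, M2 done at 26
  Job 2: M1 done at 31, M2 done at 33
Makespan = 33

33


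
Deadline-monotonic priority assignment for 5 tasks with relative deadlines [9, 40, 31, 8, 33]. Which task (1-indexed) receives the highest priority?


Sort tasks by relative deadline (ascending):
  Task 4: deadline = 8
  Task 1: deadline = 9
  Task 3: deadline = 31
  Task 5: deadline = 33
  Task 2: deadline = 40
Priority order (highest first): [4, 1, 3, 5, 2]
Highest priority task = 4

4


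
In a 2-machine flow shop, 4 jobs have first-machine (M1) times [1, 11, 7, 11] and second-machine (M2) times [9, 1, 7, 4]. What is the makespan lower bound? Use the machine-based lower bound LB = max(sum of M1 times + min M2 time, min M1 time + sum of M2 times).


LB1 = sum(M1 times) + min(M2 times) = 30 + 1 = 31
LB2 = min(M1 times) + sum(M2 times) = 1 + 21 = 22
Lower bound = max(LB1, LB2) = max(31, 22) = 31

31


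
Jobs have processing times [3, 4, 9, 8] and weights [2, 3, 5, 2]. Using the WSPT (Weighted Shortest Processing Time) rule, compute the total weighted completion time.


Compute p/w ratios and sort ascending (WSPT): [(4, 3), (3, 2), (9, 5), (8, 2)]
Compute weighted completion times:
  Job (p=4,w=3): C=4, w*C=3*4=12
  Job (p=3,w=2): C=7, w*C=2*7=14
  Job (p=9,w=5): C=16, w*C=5*16=80
  Job (p=8,w=2): C=24, w*C=2*24=48
Total weighted completion time = 154

154


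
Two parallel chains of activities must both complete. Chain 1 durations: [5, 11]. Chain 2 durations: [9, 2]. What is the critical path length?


Path A total = 5 + 11 = 16
Path B total = 9 + 2 = 11
Critical path = longest path = max(16, 11) = 16

16


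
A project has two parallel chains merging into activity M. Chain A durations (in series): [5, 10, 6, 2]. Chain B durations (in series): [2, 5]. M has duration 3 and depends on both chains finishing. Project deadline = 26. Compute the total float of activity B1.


Forward pass: ES(B1) = sum of predecessors on chain B = 0
EF = ES + duration = 0 + 2 = 2
Backward pass: LF(M) = deadline = 26; LS(M) = 26 - 3 = 23
LF(B1) = LS(M) - sum(successors on chain B) = 23 - 5 = 18
LS = LF - duration = 18 - 2 = 16
Total float = LS - ES = 16 - 0 = 16

16


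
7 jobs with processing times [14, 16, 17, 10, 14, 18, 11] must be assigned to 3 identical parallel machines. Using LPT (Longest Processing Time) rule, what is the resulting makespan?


Sort jobs in decreasing order (LPT): [18, 17, 16, 14, 14, 11, 10]
Assign each job to the least loaded machine:
  Machine 1: jobs [18, 11, 10], load = 39
  Machine 2: jobs [17, 14], load = 31
  Machine 3: jobs [16, 14], load = 30
Makespan = max load = 39

39


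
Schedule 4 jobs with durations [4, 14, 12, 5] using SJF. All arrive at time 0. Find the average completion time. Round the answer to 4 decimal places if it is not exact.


SJF order (ascending): [4, 5, 12, 14]
Completion times:
  Job 1: burst=4, C=4
  Job 2: burst=5, C=9
  Job 3: burst=12, C=21
  Job 4: burst=14, C=35
Average completion = 69/4 = 17.25

17.25


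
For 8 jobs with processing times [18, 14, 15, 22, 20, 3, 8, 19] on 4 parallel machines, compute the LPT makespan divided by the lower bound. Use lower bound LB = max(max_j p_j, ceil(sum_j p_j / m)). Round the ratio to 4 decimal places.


LPT order: [22, 20, 19, 18, 15, 14, 8, 3]
Machine loads after assignment: [25, 28, 33, 33]
LPT makespan = 33
Lower bound = max(max_job, ceil(total/4)) = max(22, 30) = 30
Ratio = 33 / 30 = 1.1

1.1


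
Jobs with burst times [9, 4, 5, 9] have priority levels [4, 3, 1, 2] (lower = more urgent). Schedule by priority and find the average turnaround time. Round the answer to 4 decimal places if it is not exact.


Sort by priority (ascending = highest first):
Order: [(1, 5), (2, 9), (3, 4), (4, 9)]
Completion times:
  Priority 1, burst=5, C=5
  Priority 2, burst=9, C=14
  Priority 3, burst=4, C=18
  Priority 4, burst=9, C=27
Average turnaround = 64/4 = 16.0

16.0


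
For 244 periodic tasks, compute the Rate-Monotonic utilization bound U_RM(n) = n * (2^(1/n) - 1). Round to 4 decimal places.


Compute 2^(1/244) = 1.0028448059
Subtract 1: 1.0028448059 - 1 = 0.0028448059
Multiply by n: 244 * 0.0028448059 = 0.6941326396
Round to 4 dp: 0.6941

0.6941


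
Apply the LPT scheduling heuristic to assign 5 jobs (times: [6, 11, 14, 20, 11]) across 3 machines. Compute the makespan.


Sort jobs in decreasing order (LPT): [20, 14, 11, 11, 6]
Assign each job to the least loaded machine:
  Machine 1: jobs [20], load = 20
  Machine 2: jobs [14, 6], load = 20
  Machine 3: jobs [11, 11], load = 22
Makespan = max load = 22

22


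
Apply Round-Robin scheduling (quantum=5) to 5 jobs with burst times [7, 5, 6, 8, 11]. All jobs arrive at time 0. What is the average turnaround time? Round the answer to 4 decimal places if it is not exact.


Time quantum = 5
Execution trace:
  J1 runs 5 units, time = 5
  J2 runs 5 units, time = 10
  J3 runs 5 units, time = 15
  J4 runs 5 units, time = 20
  J5 runs 5 units, time = 25
  J1 runs 2 units, time = 27
  J3 runs 1 units, time = 28
  J4 runs 3 units, time = 31
  J5 runs 5 units, time = 36
  J5 runs 1 units, time = 37
Finish times: [27, 10, 28, 31, 37]
Average turnaround = 133/5 = 26.6

26.6


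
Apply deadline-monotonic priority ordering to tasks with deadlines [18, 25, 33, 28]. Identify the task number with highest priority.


Sort tasks by relative deadline (ascending):
  Task 1: deadline = 18
  Task 2: deadline = 25
  Task 4: deadline = 28
  Task 3: deadline = 33
Priority order (highest first): [1, 2, 4, 3]
Highest priority task = 1

1


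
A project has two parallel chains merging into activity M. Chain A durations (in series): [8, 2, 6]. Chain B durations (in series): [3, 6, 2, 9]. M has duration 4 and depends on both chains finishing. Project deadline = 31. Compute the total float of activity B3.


Forward pass: ES(B3) = sum of predecessors on chain B = 9
EF = ES + duration = 9 + 2 = 11
Backward pass: LF(M) = deadline = 31; LS(M) = 31 - 4 = 27
LF(B3) = LS(M) - sum(successors on chain B) = 27 - 9 = 18
LS = LF - duration = 18 - 2 = 16
Total float = LS - ES = 16 - 9 = 7

7


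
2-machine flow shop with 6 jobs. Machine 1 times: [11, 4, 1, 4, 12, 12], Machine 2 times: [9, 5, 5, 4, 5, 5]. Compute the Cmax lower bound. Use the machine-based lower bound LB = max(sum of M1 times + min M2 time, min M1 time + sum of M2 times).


LB1 = sum(M1 times) + min(M2 times) = 44 + 4 = 48
LB2 = min(M1 times) + sum(M2 times) = 1 + 33 = 34
Lower bound = max(LB1, LB2) = max(48, 34) = 48

48


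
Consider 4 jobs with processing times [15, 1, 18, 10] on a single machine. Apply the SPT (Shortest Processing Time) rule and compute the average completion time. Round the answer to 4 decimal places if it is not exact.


Sort jobs by processing time (SPT order): [1, 10, 15, 18]
Compute completion times sequentially:
  Job 1: processing = 1, completes at 1
  Job 2: processing = 10, completes at 11
  Job 3: processing = 15, completes at 26
  Job 4: processing = 18, completes at 44
Sum of completion times = 82
Average completion time = 82/4 = 20.5

20.5


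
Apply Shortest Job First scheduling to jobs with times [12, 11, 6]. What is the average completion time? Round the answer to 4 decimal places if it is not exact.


SJF order (ascending): [6, 11, 12]
Completion times:
  Job 1: burst=6, C=6
  Job 2: burst=11, C=17
  Job 3: burst=12, C=29
Average completion = 52/3 = 17.3333

17.3333


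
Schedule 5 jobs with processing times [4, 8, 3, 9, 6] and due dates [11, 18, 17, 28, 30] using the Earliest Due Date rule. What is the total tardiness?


Sort by due date (EDD order): [(4, 11), (3, 17), (8, 18), (9, 28), (6, 30)]
Compute completion times and tardiness:
  Job 1: p=4, d=11, C=4, tardiness=max(0,4-11)=0
  Job 2: p=3, d=17, C=7, tardiness=max(0,7-17)=0
  Job 3: p=8, d=18, C=15, tardiness=max(0,15-18)=0
  Job 4: p=9, d=28, C=24, tardiness=max(0,24-28)=0
  Job 5: p=6, d=30, C=30, tardiness=max(0,30-30)=0
Total tardiness = 0

0


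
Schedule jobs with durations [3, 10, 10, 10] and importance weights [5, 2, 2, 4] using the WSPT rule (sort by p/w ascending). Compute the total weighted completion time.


Compute p/w ratios and sort ascending (WSPT): [(3, 5), (10, 4), (10, 2), (10, 2)]
Compute weighted completion times:
  Job (p=3,w=5): C=3, w*C=5*3=15
  Job (p=10,w=4): C=13, w*C=4*13=52
  Job (p=10,w=2): C=23, w*C=2*23=46
  Job (p=10,w=2): C=33, w*C=2*33=66
Total weighted completion time = 179

179


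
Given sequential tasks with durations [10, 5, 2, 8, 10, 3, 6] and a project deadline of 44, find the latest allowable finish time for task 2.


LF(activity 2) = deadline - sum of successor durations
Successors: activities 3 through 7 with durations [2, 8, 10, 3, 6]
Sum of successor durations = 29
LF = 44 - 29 = 15

15


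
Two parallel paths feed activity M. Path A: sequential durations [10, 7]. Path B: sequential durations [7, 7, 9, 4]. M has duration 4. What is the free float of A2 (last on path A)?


ES(A2) = sum of predecessors on chain A = 10
EF(A2) = ES + duration = 10 + 7 = 17
Successor of A2 is M. ES(M) = max(sum(A), sum(B)) = max(17, 27) = 27
Free float = ES(successor) - EF(current) = 27 - 17 = 10

10


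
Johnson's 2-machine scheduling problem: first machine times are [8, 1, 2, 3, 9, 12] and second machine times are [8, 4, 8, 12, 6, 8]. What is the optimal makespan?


Apply Johnson's rule:
  Group 1 (a <= b): [(2, 1, 4), (3, 2, 8), (4, 3, 12), (1, 8, 8)]
  Group 2 (a > b): [(6, 12, 8), (5, 9, 6)]
Optimal job order: [2, 3, 4, 1, 6, 5]
Schedule:
  Job 2: M1 done at 1, M2 done at 5
  Job 3: M1 done at 3, M2 done at 13
  Job 4: M1 done at 6, M2 done at 25
  Job 1: M1 done at 14, M2 done at 33
  Job 6: M1 done at 26, M2 done at 41
  Job 5: M1 done at 35, M2 done at 47
Makespan = 47

47


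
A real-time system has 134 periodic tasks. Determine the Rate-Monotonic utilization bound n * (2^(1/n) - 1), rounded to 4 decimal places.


Compute 2^(1/134) = 1.0051861419
Subtract 1: 1.0051861419 - 1 = 0.0051861419
Multiply by n: 134 * 0.0051861419 = 0.6949430146
Round to 4 dp: 0.6949

0.6949


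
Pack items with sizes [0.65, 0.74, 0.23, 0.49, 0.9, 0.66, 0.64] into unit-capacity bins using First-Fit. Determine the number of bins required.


Place items sequentially using First-Fit:
  Item 0.65 -> new Bin 1
  Item 0.74 -> new Bin 2
  Item 0.23 -> Bin 1 (now 0.88)
  Item 0.49 -> new Bin 3
  Item 0.9 -> new Bin 4
  Item 0.66 -> new Bin 5
  Item 0.64 -> new Bin 6
Total bins used = 6

6


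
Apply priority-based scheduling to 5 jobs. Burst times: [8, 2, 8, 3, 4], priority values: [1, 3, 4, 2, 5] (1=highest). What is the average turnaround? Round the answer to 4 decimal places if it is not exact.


Sort by priority (ascending = highest first):
Order: [(1, 8), (2, 3), (3, 2), (4, 8), (5, 4)]
Completion times:
  Priority 1, burst=8, C=8
  Priority 2, burst=3, C=11
  Priority 3, burst=2, C=13
  Priority 4, burst=8, C=21
  Priority 5, burst=4, C=25
Average turnaround = 78/5 = 15.6

15.6


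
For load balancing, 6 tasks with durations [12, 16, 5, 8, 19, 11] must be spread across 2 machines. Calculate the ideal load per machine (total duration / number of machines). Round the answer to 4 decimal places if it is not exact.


Total processing time = 12 + 16 + 5 + 8 + 19 + 11 = 71
Number of machines = 2
Ideal balanced load = 71 / 2 = 35.5

35.5


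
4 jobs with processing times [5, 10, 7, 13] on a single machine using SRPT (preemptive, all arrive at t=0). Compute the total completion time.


Since all jobs arrive at t=0, SRPT equals SPT ordering.
SPT order: [5, 7, 10, 13]
Completion times:
  Job 1: p=5, C=5
  Job 2: p=7, C=12
  Job 3: p=10, C=22
  Job 4: p=13, C=35
Total completion time = 5 + 12 + 22 + 35 = 74

74
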